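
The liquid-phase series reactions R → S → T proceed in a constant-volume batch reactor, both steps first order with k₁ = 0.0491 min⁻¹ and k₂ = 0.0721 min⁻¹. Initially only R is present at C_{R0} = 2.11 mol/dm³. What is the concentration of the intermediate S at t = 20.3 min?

0.620 mol/dm³

Solving the coupled first-order balances gives C_S(t) = [k₁/(k₂−k₁)]·C_{R0}·(e^(−k₁t) − e^(−k₂t)).
e^(−k₁t) = e^(−0.0491×20.3) = e^(−0.9967) = 0.3691; e^(−k₂t) = e^(−1.464) = 0.2314.
C_S = 0.0491×2.11/(0.0721−0.0491) × (0.3691−0.2314) = 4.504×0.1377 = 0.6202 mol/dm³.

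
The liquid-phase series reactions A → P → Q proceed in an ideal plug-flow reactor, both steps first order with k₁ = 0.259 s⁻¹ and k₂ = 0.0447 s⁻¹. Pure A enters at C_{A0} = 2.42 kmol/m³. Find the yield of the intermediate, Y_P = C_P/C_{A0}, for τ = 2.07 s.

The intermediate concentration in a first-order A→B→C sequence is C_P = k₁C_{A0}(e^(−k₁τ) − e^(−k₂τ))/(k₂−k₁).
e^(−k₁τ) = e^(−0.259×2.07) = e^(−0.5361) = 0.5850; e^(−k₂τ) = e^(−0.09253) = 0.9116.
C_P = 0.259×2.42/(0.0447−0.259) × (0.5850−0.9116) = (-2.925)×(-0.3266) = 0.9553 kmol/m³.
Y_P = C_P/C_{A0} = 0.9553/2.42 = 0.395.

0.395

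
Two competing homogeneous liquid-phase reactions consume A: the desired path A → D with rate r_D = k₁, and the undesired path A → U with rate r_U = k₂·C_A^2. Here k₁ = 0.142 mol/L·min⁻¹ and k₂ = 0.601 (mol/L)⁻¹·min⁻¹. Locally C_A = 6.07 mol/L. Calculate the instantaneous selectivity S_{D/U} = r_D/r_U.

S_{D/U} = r_D/r_U = (k₁)/(k₂·C_A^2) = (k₁/k₂)·C_A^-2.
= (0.142) / (0.601×6.070^2) = 0.1420/22.14 = 0.00641.
The undesired path is higher order in A, so low C_A (CSTR or dilute feed) favours D.

0.00641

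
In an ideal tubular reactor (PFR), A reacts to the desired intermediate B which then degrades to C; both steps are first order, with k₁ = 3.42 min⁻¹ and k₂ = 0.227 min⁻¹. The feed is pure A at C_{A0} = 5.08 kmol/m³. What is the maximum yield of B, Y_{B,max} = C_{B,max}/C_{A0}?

Evaluating C_B at τ_opt = ln(k₂/k₁)/(k₂−k₁) gives C_{B,max}/C_{A0} = (k₁/k₂)^[k₂/(k₂−k₁)].
= (3.42/0.227)^(0.227/(0.227−3.42)) = (15.07)^(-0.07109) = 0.8246.

0.825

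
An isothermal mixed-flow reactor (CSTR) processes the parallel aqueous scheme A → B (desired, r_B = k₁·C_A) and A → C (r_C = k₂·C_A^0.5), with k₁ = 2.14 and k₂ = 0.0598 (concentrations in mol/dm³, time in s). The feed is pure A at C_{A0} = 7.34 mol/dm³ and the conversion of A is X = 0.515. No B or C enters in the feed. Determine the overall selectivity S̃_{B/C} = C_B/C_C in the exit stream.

67.5

Exit C_A = C_{A0}(1−X) = 7.34×0.485 = 3.560 mol/dm³.
In a CSTR the entire volume is at exit conditions, so r_B = 2.14×3.560 = 7.618 and r_C = 0.0598×3.560^0.5 = 0.1128.
Overall selectivity = C_B/C_C = r_Bτ/(r_Cτ) = r_B/r_C = 67.5.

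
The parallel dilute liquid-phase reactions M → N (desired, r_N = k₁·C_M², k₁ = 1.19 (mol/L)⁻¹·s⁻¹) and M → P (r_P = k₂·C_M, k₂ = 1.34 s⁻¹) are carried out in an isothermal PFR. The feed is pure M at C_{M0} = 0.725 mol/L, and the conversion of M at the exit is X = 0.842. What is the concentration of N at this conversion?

0.160 mol/L

C_M = C_{M0}(1−X) = 0.1146 mol/L.
Along a PFR/batch, dC_P/dC_M = −r_P/(r_N+r_P) = −k₂/(k₂+k₁·C_M).
Integrating from C_{M0} to C_M: C_P = (1.34/1.19)·ln[(1.34+1.19·0.725)/(1.34+1.19·0.115)] = 1.126·ln(2.203/1.476) = 0.4506 mol/L.
Then C_N = (C_{M0}−C_M) − C_P = 0.6104 − 0.4506 = 0.1599 mol/L.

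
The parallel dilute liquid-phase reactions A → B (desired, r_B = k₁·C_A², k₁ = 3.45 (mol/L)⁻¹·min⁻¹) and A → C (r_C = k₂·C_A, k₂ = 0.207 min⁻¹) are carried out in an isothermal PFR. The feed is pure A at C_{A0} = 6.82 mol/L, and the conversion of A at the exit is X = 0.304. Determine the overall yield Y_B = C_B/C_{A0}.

C_A = C_{A0}(1−X) = 4.747 mol/L.
Along a PFR/batch, dC_C/dC_A = −r_C/(r_B+r_C) = −k₂/(k₂+k₁·C_A).
Integrating from C_{A0} to C_A: C_C = (0.207/3.45)·ln[(0.207+3.45·6.82)/(0.207+3.45·4.75)] = 0.06000·ln(23.74/16.58) = 0.02152 mol/L.
Then C_B = (C_{A0}−C_A) − C_C = 2.073 − 0.02152 = 2.052 mol/L.
Y_B = C_B/C_{A0} = 2.052/6.82 = 0.301.

0.301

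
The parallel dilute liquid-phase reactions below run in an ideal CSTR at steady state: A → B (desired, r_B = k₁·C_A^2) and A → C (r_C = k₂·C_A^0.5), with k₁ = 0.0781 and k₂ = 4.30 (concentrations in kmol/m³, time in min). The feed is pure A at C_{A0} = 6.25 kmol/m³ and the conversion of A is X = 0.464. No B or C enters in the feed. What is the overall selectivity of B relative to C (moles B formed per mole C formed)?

Exit C_A = C_{A0}(1−X) = 6.25×0.536 = 3.350 kmol/m³.
A CSTR operates uniformly at the exit composition, giving r_B = 0.8765 and r_C = 7.870 (each k·C_A^n at C_A = 3.350).
Overall selectivity = C_B/C_C = r_Bτ/(r_Cτ) = r_B/r_C = 0.111.

0.111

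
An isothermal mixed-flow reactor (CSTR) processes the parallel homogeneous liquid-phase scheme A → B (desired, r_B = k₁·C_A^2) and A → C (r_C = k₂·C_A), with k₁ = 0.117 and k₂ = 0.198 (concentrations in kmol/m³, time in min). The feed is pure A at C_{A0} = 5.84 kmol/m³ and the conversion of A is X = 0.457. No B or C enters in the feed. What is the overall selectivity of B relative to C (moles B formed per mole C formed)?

Exit C_A = C_{A0}(1−X) = 5.84×0.543 = 3.171 kmol/m³.
Rates in a CSTR are evaluated at the outlet concentration: r_B = 0.117×3.171^2 = 1.177, r_C = 0.198×3.171 = 0.6279.
Overall selectivity = C_B/C_C = r_Bτ/(r_Cτ) = r_B/r_C = 1.87.

1.87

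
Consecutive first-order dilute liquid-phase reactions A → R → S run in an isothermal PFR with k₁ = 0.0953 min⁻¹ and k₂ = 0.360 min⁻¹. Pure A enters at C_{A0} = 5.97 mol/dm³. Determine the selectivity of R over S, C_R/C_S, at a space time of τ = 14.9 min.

Solving the coupled first-order balances gives C_R(τ) = [k₁/(k₂−k₁)]·C_{A0}·(e^(−k₁τ) − e^(−k₂τ)).
e^(−k₁τ) = e^(−0.0953×14.9) = e^(−1.420) = 0.2417; e^(−k₂τ) = e^(−5.364) = 0.004682.
C_R = 0.0953×5.97/(0.360−0.0953) × (0.2417−0.004682) = 2.149×0.2370 = 0.5095 mol/dm³.
C_A = C_{A0}e^(−k₁τ) = 1.443 mol/dm³, so C_S = C_{A0}−C_A−C_R = 4.017 mol/dm³; C_R/C_S = 0.127.

0.127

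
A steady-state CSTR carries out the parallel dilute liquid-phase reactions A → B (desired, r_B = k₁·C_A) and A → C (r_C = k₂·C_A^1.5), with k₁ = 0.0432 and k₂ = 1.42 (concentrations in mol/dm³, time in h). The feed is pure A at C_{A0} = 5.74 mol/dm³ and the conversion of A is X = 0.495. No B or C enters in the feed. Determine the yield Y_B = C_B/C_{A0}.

0.00869

Exit C_A = C_{A0}(1−X) = 5.74×0.505 = 2.899 mol/dm³.
In a CSTR the entire volume is at exit conditions, so r_B = 0.0432×2.899 = 0.1252 and r_C = 1.42×2.899^1.5 = 7.008.
Fraction of consumed A going to B: r_B/(r_B+r_C) = 0.01756.
C_B = 0.01756·C_{A0}·X = 0.01756×5.74×0.495 = 0.0499 mol/dm³; Y_B = C_B/C_{A0} = 0.00869.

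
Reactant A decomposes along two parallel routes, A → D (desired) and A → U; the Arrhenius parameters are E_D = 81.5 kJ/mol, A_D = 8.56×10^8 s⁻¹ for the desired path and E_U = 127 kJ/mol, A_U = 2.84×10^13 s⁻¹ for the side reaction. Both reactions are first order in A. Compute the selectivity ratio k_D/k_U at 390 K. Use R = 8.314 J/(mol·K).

37.4

With equal orders, S_{D/U} = k_D/k_U = (A_D/A_U)·exp[(E_U−E_D)/(RT)].
(E_U−E_D)/(RT) = (127−81.5)×10³/(8.314×390) = 45500/3242 = 14.03.
k_D/k_U = (8.56×10^8/2.84×10^13)·exp(14.03) = 3.014×10^-5 × 1.242×10^6 = 37.4.
Since E_D < E_U, lowering the temperature improves selectivity toward D.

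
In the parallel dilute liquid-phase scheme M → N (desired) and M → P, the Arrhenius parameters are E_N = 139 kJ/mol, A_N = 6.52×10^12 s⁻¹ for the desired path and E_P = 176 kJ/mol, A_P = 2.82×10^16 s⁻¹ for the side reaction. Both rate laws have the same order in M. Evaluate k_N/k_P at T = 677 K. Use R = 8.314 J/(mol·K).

With equal orders, S_{N/P} = k_N/k_P = (A_N/A_P)·exp[(E_P−E_N)/(RT)].
(E_P−E_N)/(RT) = (176−139)×10³/(8.314×677) = 37000/5629 = 6.574.
k_N/k_P = (6.52×10^12/2.82×10^16)·exp(6.574) = 2.312×10^-4 × 715.9 = 0.166.

0.166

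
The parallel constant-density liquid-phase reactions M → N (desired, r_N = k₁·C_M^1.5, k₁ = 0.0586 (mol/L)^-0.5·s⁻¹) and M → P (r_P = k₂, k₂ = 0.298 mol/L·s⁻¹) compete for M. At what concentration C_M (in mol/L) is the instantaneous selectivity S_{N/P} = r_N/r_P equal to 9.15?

12.9 mol/L

S_{N/P} = (k₁/k₂)·C_M^1.5 ⇒ C_M = (S·k₂/k₁)^(1/1.5).
= (9.15×0.298/0.0586)^(0.6667) = (46.53)^(0.6667) = 12.9 mol/L.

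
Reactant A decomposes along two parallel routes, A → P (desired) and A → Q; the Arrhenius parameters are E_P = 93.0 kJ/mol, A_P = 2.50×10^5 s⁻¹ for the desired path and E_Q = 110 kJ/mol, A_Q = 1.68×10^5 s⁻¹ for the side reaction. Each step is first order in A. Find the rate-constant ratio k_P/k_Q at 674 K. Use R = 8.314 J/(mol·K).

k_P/k_Q = (A_P/A_Q)·exp[−(E_P−E_Q)/(RT)] = (A_P/A_Q)·exp[(E_Q−E_P)/(RT)].
(E_Q−E_P)/(RT) = (110−93.0)×10³/(8.314×674) = 17000/5604 = 3.034.
k_P/k_Q = (2.50×10^5/1.68×10^5)·exp(3.034) = 1.488 × 20.77 = 30.9.
Since E_P < E_Q, lowering the temperature improves selectivity toward P.

30.9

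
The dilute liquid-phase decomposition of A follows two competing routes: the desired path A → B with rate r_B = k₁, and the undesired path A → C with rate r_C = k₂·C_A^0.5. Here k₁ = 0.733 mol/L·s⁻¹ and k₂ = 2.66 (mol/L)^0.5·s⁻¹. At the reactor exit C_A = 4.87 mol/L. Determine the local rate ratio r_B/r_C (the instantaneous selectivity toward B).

0.125

S_{B/C} = r_B/r_C = (k₁)/(k₂·C_A^0.5) = (k₁/k₂)·C_A^-0.5.
= (0.733) / (2.66×4.870^0.5) = 0.7330/5.870 = 0.125.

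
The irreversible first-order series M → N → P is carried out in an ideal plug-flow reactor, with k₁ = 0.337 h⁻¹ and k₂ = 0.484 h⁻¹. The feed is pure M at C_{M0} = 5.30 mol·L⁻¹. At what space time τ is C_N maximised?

2.46 h

The intermediate peaks when r₁ = r₂, i.e. k₁e^(−k₁τ) = k₂e^(−k₂τ), giving τ_opt = ln(k₂/k₁)/(k₂−k₁).
= ln(0.484/0.337)/(0.484−0.337) = ln(1.436)/0.1470 = 0.3620/0.1470 = 2.46 h.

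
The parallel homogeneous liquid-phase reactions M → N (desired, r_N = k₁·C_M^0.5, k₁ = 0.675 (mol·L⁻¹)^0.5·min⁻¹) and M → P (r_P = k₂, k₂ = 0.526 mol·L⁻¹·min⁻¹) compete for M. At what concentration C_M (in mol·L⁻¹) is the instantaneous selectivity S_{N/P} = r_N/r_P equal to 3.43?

7.14 mol·L⁻¹

S_{N/P} = (k₁/k₂)·C_M^0.5 ⇒ C_M = (S·k₂/k₁)^(2).
= (3.43×0.526/0.675)^(2) = (2.673)^(2) = 7.14 mol·L⁻¹.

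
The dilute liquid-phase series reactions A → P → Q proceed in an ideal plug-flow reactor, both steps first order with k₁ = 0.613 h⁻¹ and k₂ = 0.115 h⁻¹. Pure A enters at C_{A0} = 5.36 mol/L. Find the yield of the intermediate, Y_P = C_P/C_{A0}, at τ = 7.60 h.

0.502

The intermediate concentration in a first-order A→B→C sequence is C_P = k₁C_{A0}(e^(−k₁τ) − e^(−k₂τ))/(k₂−k₁).
e^(−k₁τ) = e^(−0.613×7.60) = e^(−4.659) = 0.009478; e^(−k₂τ) = e^(−0.8740) = 0.4173.
C_P = 0.613×5.36/(0.115−0.613) × (0.009478−0.4173) = (-6.598)×(-0.4078) = 2.691 mol/L.
Y_P = C_P/C_{A0} = 2.691/5.36 = 0.502.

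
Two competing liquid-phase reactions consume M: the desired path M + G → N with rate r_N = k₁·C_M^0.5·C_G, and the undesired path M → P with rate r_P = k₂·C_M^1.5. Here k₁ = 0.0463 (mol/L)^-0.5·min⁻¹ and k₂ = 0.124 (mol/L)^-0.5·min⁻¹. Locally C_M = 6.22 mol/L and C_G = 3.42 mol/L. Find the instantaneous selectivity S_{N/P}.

0.205

S_{N/P} = r_N/r_P = (k₁·C_M^0.5·C_G)/(k₂·C_M^1.5) = (k₁/k₂)·C_M⁻¹·C_G.
= (0.0463×6.220^0.5×3.420) / (0.124×6.220^1.5) = 0.3949/1.924 = 0.205.
The undesired path is higher order in M, so low C_M (CSTR or dilute feed) favours N.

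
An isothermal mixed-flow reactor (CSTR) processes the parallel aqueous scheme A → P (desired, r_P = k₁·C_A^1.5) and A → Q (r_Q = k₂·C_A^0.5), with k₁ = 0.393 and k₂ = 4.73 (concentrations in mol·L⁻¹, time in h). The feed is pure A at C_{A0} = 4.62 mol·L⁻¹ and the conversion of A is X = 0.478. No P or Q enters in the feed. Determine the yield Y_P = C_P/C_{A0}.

0.0798

Exit C_A = C_{A0}(1−X) = 4.62×0.522 = 2.412 mol·L⁻¹.
In a CSTR the entire volume is at exit conditions, so r_P = 0.393×2.412^1.5 = 1.472 and r_Q = 4.73×2.412^0.5 = 7.345.
Fraction of consumed A going to P: r_P/(r_P+r_Q) = 0.1669.
C_P = 0.1669·C_{A0}·X = 0.1669×4.62×0.478 = 0.369 mol·L⁻¹; Y_P = C_P/C_{A0} = 0.0798.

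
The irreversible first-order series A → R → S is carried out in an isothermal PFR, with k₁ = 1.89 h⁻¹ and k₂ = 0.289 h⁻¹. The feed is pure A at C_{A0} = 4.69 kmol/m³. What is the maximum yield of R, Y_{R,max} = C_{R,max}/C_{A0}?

Evaluating C_R at τ_opt = ln(k₂/k₁)/(k₂−k₁) gives C_{R,max}/C_{A0} = (k₁/k₂)^[k₂/(k₂−k₁)].
= (1.89/0.289)^(0.289/(0.289−1.89)) = (6.540)^(-0.1805) = 0.7125.

0.712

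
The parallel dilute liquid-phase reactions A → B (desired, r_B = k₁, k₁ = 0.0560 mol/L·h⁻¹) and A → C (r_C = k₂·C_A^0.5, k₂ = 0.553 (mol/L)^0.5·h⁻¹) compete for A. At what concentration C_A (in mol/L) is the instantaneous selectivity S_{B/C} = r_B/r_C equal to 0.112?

S_{B/C} = (k₁/k₂)·C_A^-0.5 ⇒ C_A = (S·k₂/k₁)^(-2).
= (0.112×0.553/0.0560)^(-2) = (1.106)^(-2) = 0.818 mol/L.

0.818 mol/L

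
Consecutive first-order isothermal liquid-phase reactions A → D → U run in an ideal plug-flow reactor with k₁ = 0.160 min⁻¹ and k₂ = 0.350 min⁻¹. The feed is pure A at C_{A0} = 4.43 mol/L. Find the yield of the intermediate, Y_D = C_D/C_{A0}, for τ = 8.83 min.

0.167

The intermediate concentration in a first-order A→B→C sequence is C_D = k₁C_{A0}(e^(−k₁τ) − e^(−k₂τ))/(k₂−k₁).
e^(−k₁τ) = e^(−0.160×8.83) = e^(−1.413) = 0.2435; e^(−k₂τ) = e^(−3.091) = 0.04548.
C_D = 0.160×4.43/(0.350−0.160) × (0.2435−0.04548) = 3.731×0.1980 = 0.7386 mol/L.
Y_D = C_D/C_{A0} = 0.7386/4.43 = 0.167.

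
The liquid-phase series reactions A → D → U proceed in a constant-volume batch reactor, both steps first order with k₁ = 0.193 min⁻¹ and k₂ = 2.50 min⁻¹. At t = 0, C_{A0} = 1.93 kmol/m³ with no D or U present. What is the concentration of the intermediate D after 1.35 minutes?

0.119 kmol/m³

The intermediate concentration in a first-order A→B→C sequence is C_D = k₁C_{A0}(e^(−k₁t) − e^(−k₂t))/(k₂−k₁).
e^(−k₁t) = e^(−0.193×1.35) = e^(−0.2606) = 0.7706; e^(−k₂t) = e^(−3.375) = 0.03422.
C_D = 0.193×1.93/(2.50−0.193) × (0.7706−0.03422) = 0.1615×0.7364 = 0.1189 kmol/m³.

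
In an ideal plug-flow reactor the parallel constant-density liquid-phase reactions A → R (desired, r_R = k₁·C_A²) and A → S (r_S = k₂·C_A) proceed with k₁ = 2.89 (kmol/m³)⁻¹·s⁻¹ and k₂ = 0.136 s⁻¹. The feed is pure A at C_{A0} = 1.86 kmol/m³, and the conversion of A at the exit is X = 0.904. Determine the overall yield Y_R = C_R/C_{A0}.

C_A = C_{A0}(1−X) = 0.1786 kmol/m³.
Along a PFR/batch, dC_S/dC_A = −r_S/(r_R+r_S) = −k₂/(k₂+k₁·C_A).
Integrating from C_{A0} to C_A: C_S = (0.136/2.89)·ln[(0.136+2.89·1.86)/(0.136+2.89·0.179)] = 0.04706·ln(5.511/0.6520) = 0.1004 kmol/m³.
Then C_R = (C_{A0}−C_A) − C_S = 1.681 − 0.1004 = 1.581 kmol/m³.
Y_R = C_R/C_{A0} = 1.581/1.86 = 0.850.

0.850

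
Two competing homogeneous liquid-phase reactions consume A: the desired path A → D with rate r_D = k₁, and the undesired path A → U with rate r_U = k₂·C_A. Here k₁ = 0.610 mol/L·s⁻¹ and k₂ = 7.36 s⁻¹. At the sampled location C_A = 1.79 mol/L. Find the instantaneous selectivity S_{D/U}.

0.0463

S_{D/U} = r_D/r_U = (k₁)/(k₂·C_A) = (k₁/k₂)·C_A⁻¹.
= (0.610) / (7.36×1.790) = 0.6100/13.17 = 0.0463.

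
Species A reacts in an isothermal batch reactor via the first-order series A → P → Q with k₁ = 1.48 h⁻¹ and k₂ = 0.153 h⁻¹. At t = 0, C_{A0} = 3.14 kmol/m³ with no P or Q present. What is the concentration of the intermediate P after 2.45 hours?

For first-order series with pure A initially, C_P(t) = k₁C_{A0}/(k₂−k₁)·(e^(−k₁t) − e^(−k₂t)).
e^(−k₁t) = e^(−1.48×2.45) = e^(−3.626) = 0.02662; e^(−k₂t) = e^(−0.3749) = 0.6874.
C_P = 1.48×3.14/(0.153−1.48) × (0.02662−0.6874) = (-3.502)×(-0.6608) = 2.314 kmol/m³.

2.31 kmol/m³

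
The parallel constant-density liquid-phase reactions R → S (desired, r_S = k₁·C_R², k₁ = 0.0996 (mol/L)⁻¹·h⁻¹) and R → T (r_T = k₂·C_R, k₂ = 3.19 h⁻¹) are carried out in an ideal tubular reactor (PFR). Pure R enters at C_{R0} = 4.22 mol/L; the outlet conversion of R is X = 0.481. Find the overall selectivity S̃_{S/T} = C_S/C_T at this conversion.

0.0998

C_R = C_{R0}(1−X) = 2.190 mol/L.
Along a PFR/batch, dC_T/dC_R = −r_T/(r_S+r_T) = −k₂/(k₂+k₁·C_R).
Integrating from C_{R0} to C_R: C_T = (3.19/0.0996)·ln[(3.19+0.0996·4.22)/(3.19+0.0996·2.19)] = 32.03·ln(3.610/3.408) = 1.846 mol/L.
Then C_S = (C_{R0}−C_R) − C_T = 2.030 − 1.846 = 0.1841 mol/L.
S̃_{S/T} = C_S/C_T = 0.1841/1.846 = 0.0998.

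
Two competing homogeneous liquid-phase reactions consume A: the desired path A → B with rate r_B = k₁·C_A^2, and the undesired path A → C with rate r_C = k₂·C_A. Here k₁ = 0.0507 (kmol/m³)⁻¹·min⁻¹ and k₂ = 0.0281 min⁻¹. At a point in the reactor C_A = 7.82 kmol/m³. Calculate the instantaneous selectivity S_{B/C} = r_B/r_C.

14.1

S_{B/C} = r_B/r_C = (k₁·C_A^2)/(k₂·C_A) = (k₁/k₂)·C_A.
= (0.0507×7.820^2) / (0.0281×7.820) = 3.100/0.2197 = 14.1.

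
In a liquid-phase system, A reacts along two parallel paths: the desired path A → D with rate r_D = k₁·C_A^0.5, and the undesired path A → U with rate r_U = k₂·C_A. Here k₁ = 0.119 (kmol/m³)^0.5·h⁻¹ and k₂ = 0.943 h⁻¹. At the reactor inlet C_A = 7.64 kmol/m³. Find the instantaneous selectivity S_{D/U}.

0.0457

S_{D/U} = r_D/r_U = (k₁·C_A^0.5)/(k₂·C_A) = (k₁/k₂)·C_A^-0.5.
= (0.119×7.640^0.5) / (0.943×7.640) = 0.3289/7.205 = 0.0457.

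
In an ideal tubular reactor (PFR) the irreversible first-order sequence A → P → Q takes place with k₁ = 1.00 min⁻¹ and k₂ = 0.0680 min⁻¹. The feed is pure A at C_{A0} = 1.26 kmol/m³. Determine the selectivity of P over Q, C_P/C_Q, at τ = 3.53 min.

5.14

Solving the coupled first-order balances gives C_P(τ) = [k₁/(k₂−k₁)]·C_{A0}·(e^(−k₁τ) − e^(−k₂τ)).
e^(−k₁τ) = e^(−1.00×3.53) = e^(−3.530) = 0.02930; e^(−k₂τ) = e^(−0.2400) = 0.7866.
C_P = 1.00×1.26/(0.0680−1.00) × (0.02930−0.7866) = (-1.352)×(-0.7573) = 1.024 kmol/m³.
C_A = C_{A0}e^(−k₁τ) = 0.03692 kmol/m³, so C_Q = C_{A0}−C_A−C_P = 0.1993 kmol/m³; C_P/C_Q = 5.14.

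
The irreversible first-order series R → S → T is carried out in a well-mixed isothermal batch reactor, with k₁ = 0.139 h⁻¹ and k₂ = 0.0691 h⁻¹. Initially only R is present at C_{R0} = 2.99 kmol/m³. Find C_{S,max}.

At the optimum, C_{S,max}/C_{R0} = (k₁/k₂)^[k₂/(k₂−k₁)].
= (0.139/0.0691)^(0.0691/(0.0691−0.139)) = (2.012)^(-0.9886) = 0.5011.
C_{S,max} = 0.5011×2.99 = 1.50 kmol/m³.

1.50 kmol/m³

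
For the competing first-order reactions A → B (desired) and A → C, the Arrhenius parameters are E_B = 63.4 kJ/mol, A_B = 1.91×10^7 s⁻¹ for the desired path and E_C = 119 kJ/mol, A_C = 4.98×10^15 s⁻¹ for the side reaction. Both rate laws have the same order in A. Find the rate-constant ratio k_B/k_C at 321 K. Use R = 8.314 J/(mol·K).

4.28

Since both paths have the same order in A, the concentration cancels and S_{B/C} = k_B/k_C = (A_B/A_C)·exp[(E_C−E_B)/(RT)].
(E_C−E_B)/(RT) = (119−63.4)×10³/(8.314×321) = 55600/2669 = 20.83.
k_B/k_C = (1.91×10^7/4.98×10^15)·exp(20.83) = 3.835×10^-9 × 1.116×10^9 = 4.28.
Since E_B < E_C, lowering the temperature improves selectivity toward B.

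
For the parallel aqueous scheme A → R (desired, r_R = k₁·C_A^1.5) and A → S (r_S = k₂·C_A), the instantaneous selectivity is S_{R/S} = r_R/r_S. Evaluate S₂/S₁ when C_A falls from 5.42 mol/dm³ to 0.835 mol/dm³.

0.393

S_{R/S} = (k₁/k₂)·C_A^0.5, so S₂/S₁ = (C_{A,2}/C_{A,1})^0.5.
= (0.835/5.42)^0.5 = (0.1541)^0.5 = 0.393.
Selectivity toward R falls as C_A falls — high-concentration operation is favoured.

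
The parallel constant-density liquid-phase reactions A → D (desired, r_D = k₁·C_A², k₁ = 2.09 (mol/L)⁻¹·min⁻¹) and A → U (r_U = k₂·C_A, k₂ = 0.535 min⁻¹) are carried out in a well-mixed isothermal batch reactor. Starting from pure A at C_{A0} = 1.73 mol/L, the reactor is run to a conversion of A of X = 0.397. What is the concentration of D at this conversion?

0.578 mol/L

C_A = C_{A0}(1−X) = 1.043 mol/L.
Along a PFR/batch, dC_U/dC_A = −r_U/(r_D+r_U) = −k₂/(k₂+k₁·C_A).
Integrating from C_{A0} to C_A: C_U = (0.535/2.09)·ln[(0.535+2.09·1.73)/(0.535+2.09·1.04)] = 0.2560·ln(4.151/2.715) = 0.1086 mol/L.
Then C_D = (C_{A0}−C_A) − C_U = 0.6868 − 0.1086 = 0.5782 mol/L.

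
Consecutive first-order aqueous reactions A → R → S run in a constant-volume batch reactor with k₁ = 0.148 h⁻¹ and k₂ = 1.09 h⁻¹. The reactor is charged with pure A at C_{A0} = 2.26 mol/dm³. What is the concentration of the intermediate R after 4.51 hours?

0.180 mol/dm³

The intermediate concentration in a first-order A→B→C sequence is C_R = k₁C_{A0}(e^(−k₁t) − e^(−k₂t))/(k₂−k₁).
e^(−k₁t) = e^(−0.148×4.51) = e^(−0.6675) = 0.5130; e^(−k₂t) = e^(−4.916) = 0.007329.
C_R = 0.148×2.26/(1.09−0.148) × (0.5130−0.007329) = 0.3551×0.5057 = 0.1796 mol/dm³.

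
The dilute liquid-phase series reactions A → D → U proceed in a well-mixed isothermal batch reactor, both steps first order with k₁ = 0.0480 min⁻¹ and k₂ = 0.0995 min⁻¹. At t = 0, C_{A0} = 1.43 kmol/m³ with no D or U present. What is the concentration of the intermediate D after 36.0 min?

0.200 kmol/m³

For first-order series with pure A initially, C_D(t) = k₁C_{A0}/(k₂−k₁)·(e^(−k₁t) − e^(−k₂t)).
e^(−k₁t) = e^(−0.0480×36.0) = e^(−1.728) = 0.1776; e^(−k₂t) = e^(−3.582) = 0.02782.
C_D = 0.0480×1.43/(0.0995−0.0480) × (0.1776−0.02782) = 1.333×0.1498 = 0.1997 kmol/m³.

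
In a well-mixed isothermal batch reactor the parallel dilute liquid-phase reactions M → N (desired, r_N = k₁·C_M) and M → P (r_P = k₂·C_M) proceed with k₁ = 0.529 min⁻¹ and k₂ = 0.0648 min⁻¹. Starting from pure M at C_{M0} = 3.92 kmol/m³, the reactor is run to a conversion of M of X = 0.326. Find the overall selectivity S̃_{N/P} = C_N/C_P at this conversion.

8.16

C_M = C_{M0}(1−X) = 2.642 kmol/m³.
Both paths are first order in M, so the instantaneous fraction to N is constant: dC_N/d(−C_M) = k₁/(k₁+k₂) = 0.8909.
C_N = 0.8909·(C_{M0}−C_M) = 0.8909×1.278 = 1.14 kmol/m³.
C_P = (C_{M0}−C_M)−C_N = 0.1395 kmol/m³; S̃_{N/P} = 1.138/0.1395 = 8.16.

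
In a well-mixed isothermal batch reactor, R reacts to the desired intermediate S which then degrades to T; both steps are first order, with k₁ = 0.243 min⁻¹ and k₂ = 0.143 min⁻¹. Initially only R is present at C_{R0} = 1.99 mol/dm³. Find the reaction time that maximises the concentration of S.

Setting dC_S/dt = 0 gives t_opt = ln(k₂/k₁)/(k₂−k₁).
= ln(0.143/0.243)/(0.143−0.243) = ln(0.5885)/-0.1000 = -0.5302/-0.1000 = 5.30 min.

5.30 min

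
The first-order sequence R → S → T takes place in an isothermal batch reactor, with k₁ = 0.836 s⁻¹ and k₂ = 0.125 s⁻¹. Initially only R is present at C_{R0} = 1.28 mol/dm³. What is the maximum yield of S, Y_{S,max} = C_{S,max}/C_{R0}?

At the optimum, C_{S,max}/C_{R0} = (k₁/k₂)^[k₂/(k₂−k₁)].
= (0.836/0.125)^(0.125/(0.125−0.836)) = (6.688)^(-0.1758) = 0.7160.

0.716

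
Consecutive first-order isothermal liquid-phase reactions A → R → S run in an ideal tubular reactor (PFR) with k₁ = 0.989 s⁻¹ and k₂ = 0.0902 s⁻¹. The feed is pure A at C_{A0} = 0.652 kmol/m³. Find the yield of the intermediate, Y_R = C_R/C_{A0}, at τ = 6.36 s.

0.618

The intermediate concentration in a first-order A→B→C sequence is C_R = k₁C_{A0}(e^(−k₁τ) − e^(−k₂τ))/(k₂−k₁).
e^(−k₁τ) = e^(−0.989×6.36) = e^(−6.290) = 0.001855; e^(−k₂τ) = e^(−0.5737) = 0.5635.
C_R = 0.989×0.652/(0.0902−0.989) × (0.001855−0.5635) = (-0.7174)×(-0.5616) = 0.4029 kmol/m³.
Y_R = C_R/C_{A0} = 0.4029/0.652 = 0.618.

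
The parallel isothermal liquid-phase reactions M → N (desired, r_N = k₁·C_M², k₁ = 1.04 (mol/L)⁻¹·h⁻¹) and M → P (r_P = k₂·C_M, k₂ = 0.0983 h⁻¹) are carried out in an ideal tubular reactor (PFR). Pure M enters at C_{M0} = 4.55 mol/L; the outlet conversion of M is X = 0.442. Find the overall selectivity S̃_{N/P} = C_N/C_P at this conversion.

36.5

C_M = C_{M0}(1−X) = 2.539 mol/L.
Along a PFR/batch, dC_P/dC_M = −r_P/(r_N+r_P) = −k₂/(k₂+k₁·C_M).
Integrating from C_{M0} to C_M: C_P = (0.0983/1.04)·ln[(0.0983+1.04·4.55)/(0.0983+1.04·2.54)] = 0.09452·ln(4.830/2.739) = 0.05363 mol/L.
Then C_N = (C_{M0}−C_M) − C_P = 2.011 − 0.05363 = 1.957 mol/L.
S̃_{N/P} = C_N/C_P = 1.957/0.05363 = 36.5.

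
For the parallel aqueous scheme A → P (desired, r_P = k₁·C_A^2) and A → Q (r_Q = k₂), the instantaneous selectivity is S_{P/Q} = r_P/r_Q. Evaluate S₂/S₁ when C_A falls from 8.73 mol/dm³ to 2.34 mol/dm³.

S_{P/Q} = (k₁/k₂)·C_A^2, so S₂/S₁ = (C_{A,2}/C_{A,1})^2.
= (2.34/8.73)^2 = (0.2680)^2 = 0.0718.

0.0718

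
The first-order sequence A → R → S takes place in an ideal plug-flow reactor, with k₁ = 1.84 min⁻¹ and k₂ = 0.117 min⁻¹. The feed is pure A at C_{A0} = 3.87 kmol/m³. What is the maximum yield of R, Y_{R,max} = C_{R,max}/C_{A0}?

At the optimum, C_{R,max}/C_{A0} = (k₁/k₂)^[k₂/(k₂−k₁)].
= (1.84/0.117)^(0.117/(0.117−1.84)) = (15.73)^(-0.06790) = 0.8294.

0.829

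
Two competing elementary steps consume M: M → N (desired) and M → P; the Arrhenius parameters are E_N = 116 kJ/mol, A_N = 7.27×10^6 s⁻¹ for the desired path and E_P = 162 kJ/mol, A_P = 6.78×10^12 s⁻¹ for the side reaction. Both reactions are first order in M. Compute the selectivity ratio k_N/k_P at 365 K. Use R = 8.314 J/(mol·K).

With equal orders, S_{N/P} = k_N/k_P = (A_N/A_P)·exp[(E_P−E_N)/(RT)].
(E_P−E_N)/(RT) = (162−116)×10³/(8.314×365) = 46000/3035 = 15.16.
k_N/k_P = (7.27×10^6/6.78×10^12)·exp(15.16) = 1.072×10^-6 × 3.830×10^6 = 4.11.

4.11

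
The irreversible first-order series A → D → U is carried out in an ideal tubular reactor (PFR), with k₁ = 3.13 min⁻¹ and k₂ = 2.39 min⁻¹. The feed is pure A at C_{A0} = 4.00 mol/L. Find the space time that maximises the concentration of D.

For first-order series the maximum of C_D occurs at τ_opt = ln(k₂/k₁)/(k₂−k₁).
= ln(2.39/3.13)/(2.39−3.13) = ln(0.7636)/-0.7400 = -0.2697/-0.7400 = 0.365 min.

0.365 min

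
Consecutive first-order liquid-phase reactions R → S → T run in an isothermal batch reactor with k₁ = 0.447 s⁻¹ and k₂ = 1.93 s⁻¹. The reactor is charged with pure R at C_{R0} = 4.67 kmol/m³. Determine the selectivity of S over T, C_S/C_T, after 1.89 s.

0.271

Solving the coupled first-order balances gives C_S(t) = [k₁/(k₂−k₁)]·C_{R0}·(e^(−k₁t) − e^(−k₂t)).
e^(−k₁t) = e^(−0.447×1.89) = e^(−0.8448) = 0.4296; e^(−k₂t) = e^(−3.648) = 0.02605.
C_S = 0.447×4.67/(1.93−0.447) × (0.4296−0.02605) = 1.408×0.4036 = 0.5681 kmol/m³.
C_R = C_{R0}e^(−k₁t) = 2.006 kmol/m³, so C_T = C_{R0}−C_R−C_S = 2.096 kmol/m³; C_S/C_T = 0.271.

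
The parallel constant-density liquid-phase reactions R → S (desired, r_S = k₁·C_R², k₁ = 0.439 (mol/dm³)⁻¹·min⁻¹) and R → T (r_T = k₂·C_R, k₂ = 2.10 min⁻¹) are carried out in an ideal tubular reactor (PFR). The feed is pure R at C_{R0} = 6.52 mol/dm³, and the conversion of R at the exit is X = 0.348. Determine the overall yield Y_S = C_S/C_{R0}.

C_R = C_{R0}(1−X) = 4.251 mol/dm³.
Along a PFR/batch, dC_T/dC_R = −r_T/(r_S+r_T) = −k₂/(k₂+k₁·C_R).
Integrating from C_{R0} to C_R: C_T = (2.10/0.439)·ln[(2.10+0.439·6.52)/(2.10+0.439·4.25)] = 4.784·ln(4.962/3.966) = 1.072 mol/dm³.
Then C_S = (C_{R0}−C_R) − C_T = 2.269 − 1.072 = 1.197 mol/dm³.
Y_S = C_S/C_{R0} = 1.197/6.52 = 0.184.

0.184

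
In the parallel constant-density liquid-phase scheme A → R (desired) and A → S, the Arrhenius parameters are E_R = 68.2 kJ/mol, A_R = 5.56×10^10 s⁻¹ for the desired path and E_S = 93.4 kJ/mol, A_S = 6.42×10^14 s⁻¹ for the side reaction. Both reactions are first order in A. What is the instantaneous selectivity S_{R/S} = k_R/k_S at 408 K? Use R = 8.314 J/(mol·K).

With equal orders, S_{R/S} = k_R/k_S = (A_R/A_S)·exp[(E_S−E_R)/(RT)].
(E_S−E_R)/(RT) = (93.4−68.2)×10³/(8.314×408) = 25200/3392 = 7.429.
k_R/k_S = (5.56×10^10/6.42×10^14)·exp(7.429) = 8.660×10^-5 × 1684 = 0.146.

0.146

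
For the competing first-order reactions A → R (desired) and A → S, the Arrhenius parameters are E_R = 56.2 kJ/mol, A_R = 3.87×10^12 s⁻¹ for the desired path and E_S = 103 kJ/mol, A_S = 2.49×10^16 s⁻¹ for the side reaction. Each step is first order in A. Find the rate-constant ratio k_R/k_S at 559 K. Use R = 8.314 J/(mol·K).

k_R/k_S = (A_R/A_S)·exp[−(E_R−E_S)/(RT)] = (A_R/A_S)·exp[(E_S−E_R)/(RT)].
(E_S−E_R)/(RT) = (103−56.2)×10³/(8.314×559) = 46800/4648 = 10.07.
k_R/k_S = (3.87×10^12/2.49×10^16)·exp(10.07) = 1.554×10^-4 × 23621 = 3.67.
Since E_R < E_S, lowering the temperature improves selectivity toward R.

3.67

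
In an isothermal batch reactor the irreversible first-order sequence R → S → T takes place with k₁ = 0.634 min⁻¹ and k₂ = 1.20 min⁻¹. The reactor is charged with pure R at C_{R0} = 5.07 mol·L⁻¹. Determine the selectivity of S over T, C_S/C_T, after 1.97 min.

Solving the coupled first-order balances gives C_S(t) = [k₁/(k₂−k₁)]·C_{R0}·(e^(−k₁t) − e^(−k₂t)).
e^(−k₁t) = e^(−0.634×1.97) = e^(−1.249) = 0.2868; e^(−k₂t) = e^(−2.364) = 0.09404.
C_S = 0.634×5.07/(1.20−0.634) × (0.2868−0.09404) = 5.679×0.1928 = 1.095 mol·L⁻¹.
C_R = C_{R0}e^(−k₁t) = 1.454 mol·L⁻¹, so C_T = C_{R0}−C_R−C_S = 2.521 mol·L⁻¹; C_S/C_T = 0.434.

0.434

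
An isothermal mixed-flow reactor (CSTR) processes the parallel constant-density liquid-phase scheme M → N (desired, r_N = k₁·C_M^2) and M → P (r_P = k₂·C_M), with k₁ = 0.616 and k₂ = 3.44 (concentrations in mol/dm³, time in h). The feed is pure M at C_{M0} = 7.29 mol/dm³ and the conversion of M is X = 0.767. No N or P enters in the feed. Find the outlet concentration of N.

1.30 mol/dm³

Exit C_M = C_{M0}(1−X) = 7.29×0.233 = 1.699 mol/dm³.
In a CSTR the entire volume is at exit conditions, so r_N = 0.616×1.699^2 = 1.777 and r_P = 3.44×1.699 = 5.843.
Fraction of consumed M going to N: r_N/(r_N+r_P) = 0.2332.
C_N = 0.2332·C_{M0}·X = 0.2332×7.29×0.767 = 1.30 mol/dm³.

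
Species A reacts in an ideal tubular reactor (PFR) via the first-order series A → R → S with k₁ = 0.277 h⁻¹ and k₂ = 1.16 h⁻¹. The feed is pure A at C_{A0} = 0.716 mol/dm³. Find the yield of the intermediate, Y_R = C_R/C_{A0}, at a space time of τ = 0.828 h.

0.129

For first-order series with pure A initially, C_R(τ) = k₁C_{A0}/(k₂−k₁)·(e^(−k₁τ) − e^(−k₂τ)).
e^(−k₁τ) = e^(−0.277×0.828) = e^(−0.2294) = 0.7950; e^(−k₂τ) = e^(−0.9605) = 0.3827.
C_R = 0.277×0.716/(1.16−0.277) × (0.7950−0.3827) = 0.2246×0.4123 = 0.09262 mol/dm³.
Y_R = C_R/C_{A0} = 0.09262/0.716 = 0.129.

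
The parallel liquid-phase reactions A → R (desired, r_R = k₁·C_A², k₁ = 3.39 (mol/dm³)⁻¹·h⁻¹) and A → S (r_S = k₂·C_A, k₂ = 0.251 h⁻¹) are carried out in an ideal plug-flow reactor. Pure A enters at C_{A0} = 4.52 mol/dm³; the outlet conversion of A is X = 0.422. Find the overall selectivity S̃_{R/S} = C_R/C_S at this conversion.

C_A = C_{A0}(1−X) = 2.613 mol/dm³.
Along a PFR/batch, dC_S/dC_A = −r_S/(r_R+r_S) = −k₂/(k₂+k₁·C_A).
Integrating from C_{A0} to C_A: C_S = (0.251/3.39)·ln[(0.251+3.39·4.52)/(0.251+3.39·2.61)] = 0.07404·ln(15.57/9.108) = 0.03972 mol/dm³.
Then C_R = (C_{A0}−C_A) − C_S = 1.907 − 0.03972 = 1.868 mol/dm³.
S̃_{R/S} = C_R/C_S = 1.868/0.03972 = 47.0.

47.0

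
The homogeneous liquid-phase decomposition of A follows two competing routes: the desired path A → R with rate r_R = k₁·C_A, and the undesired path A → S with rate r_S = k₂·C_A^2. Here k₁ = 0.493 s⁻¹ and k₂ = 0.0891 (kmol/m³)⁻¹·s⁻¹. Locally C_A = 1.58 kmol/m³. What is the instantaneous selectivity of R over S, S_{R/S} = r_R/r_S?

S_{R/S} = r_R/r_S = (k₁·C_A)/(k₂·C_A^2) = (k₁/k₂)·C_A⁻¹.
= (0.493×1.580) / (0.0891×1.580^2) = 0.7789/0.2224 = 3.50.

3.50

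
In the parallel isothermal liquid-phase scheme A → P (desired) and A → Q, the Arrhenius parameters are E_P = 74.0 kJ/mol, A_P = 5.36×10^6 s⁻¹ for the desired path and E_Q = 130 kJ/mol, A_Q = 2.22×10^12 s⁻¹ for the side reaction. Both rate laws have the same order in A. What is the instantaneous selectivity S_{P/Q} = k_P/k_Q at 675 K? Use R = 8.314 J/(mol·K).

0.0521

k_P/k_Q = (A_P/A_Q)·exp[−(E_P−E_Q)/(RT)] = (A_P/A_Q)·exp[(E_Q−E_P)/(RT)].
(E_Q−E_P)/(RT) = (130−74.0)×10³/(8.314×675) = 56000/5612 = 9.979.
k_P/k_Q = (5.36×10^6/2.22×10^12)·exp(9.979) = 2.414×10^-6 × 21562 = 0.0521.
Since E_P < E_Q, lowering the temperature improves selectivity toward P.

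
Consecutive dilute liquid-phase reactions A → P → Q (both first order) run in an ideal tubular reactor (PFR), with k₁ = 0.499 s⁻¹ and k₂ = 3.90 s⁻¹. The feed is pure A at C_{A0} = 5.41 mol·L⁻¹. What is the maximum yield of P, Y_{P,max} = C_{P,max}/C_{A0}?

0.0946

For a first-order series the maximum intermediate yield is C_{P,max}/C_{A0} = (k₁/k₂)^[k₂/(k₂−k₁)].
= (0.499/3.90)^(3.90/(3.90−0.499)) = (0.1279)^(1.147) = 0.09463.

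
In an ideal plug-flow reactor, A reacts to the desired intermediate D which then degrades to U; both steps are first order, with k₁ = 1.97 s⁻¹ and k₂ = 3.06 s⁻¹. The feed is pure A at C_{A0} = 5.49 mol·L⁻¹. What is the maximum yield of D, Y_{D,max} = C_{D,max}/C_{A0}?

0.290

Evaluating C_D at τ_opt = ln(k₂/k₁)/(k₂−k₁) gives C_{D,max}/C_{A0} = (k₁/k₂)^[k₂/(k₂−k₁)].
= (1.97/3.06)^(3.06/(3.06−1.97)) = (0.6438)^(2.807) = 0.2905.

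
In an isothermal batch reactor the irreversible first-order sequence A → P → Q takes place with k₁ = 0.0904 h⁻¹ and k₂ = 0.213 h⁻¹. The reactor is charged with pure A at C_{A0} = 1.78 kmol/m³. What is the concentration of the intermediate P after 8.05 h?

0.398 kmol/m³

Solving the coupled first-order balances gives C_P(t) = [k₁/(k₂−k₁)]·C_{A0}·(e^(−k₁t) − e^(−k₂t)).
e^(−k₁t) = e^(−0.0904×8.05) = e^(−0.7277) = 0.4830; e^(−k₂t) = e^(−1.715) = 0.1800.
C_P = 0.0904×1.78/(0.213−0.0904) × (0.4830−0.1800) = 1.312×0.3030 = 0.3977 kmol/m³.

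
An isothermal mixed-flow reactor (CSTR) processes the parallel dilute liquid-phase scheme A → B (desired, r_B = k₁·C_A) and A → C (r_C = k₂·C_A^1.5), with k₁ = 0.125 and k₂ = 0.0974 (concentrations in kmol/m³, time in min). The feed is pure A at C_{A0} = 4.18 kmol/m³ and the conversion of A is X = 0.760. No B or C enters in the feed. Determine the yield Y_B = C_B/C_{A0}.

Exit C_A = C_{A0}(1−X) = 4.18×0.240 = 1.003 kmol/m³.
Rates in a CSTR are evaluated at the outlet concentration: r_B = 0.125×1.003 = 0.1254, r_C = 0.0974×1.003^1.5 = 0.09787.
Fraction of consumed A going to B: r_B/(r_B+r_C) = 0.5617.
C_B = 0.5617·C_{A0}·X = 0.5617×4.18×0.760 = 1.78 kmol/m³; Y_B = C_B/C_{A0} = 0.427.

0.427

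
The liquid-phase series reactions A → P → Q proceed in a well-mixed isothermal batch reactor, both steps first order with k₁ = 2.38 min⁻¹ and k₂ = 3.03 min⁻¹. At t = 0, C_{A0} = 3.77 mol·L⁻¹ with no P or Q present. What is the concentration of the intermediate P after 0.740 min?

0.906 mol·L⁻¹

Solving the coupled first-order balances gives C_P(t) = [k₁/(k₂−k₁)]·C_{A0}·(e^(−k₁t) − e^(−k₂t)).
e^(−k₁t) = e^(−2.38×0.740) = e^(−1.761) = 0.1718; e^(−k₂t) = e^(−2.242) = 0.1062.
C_P = 2.38×3.77/(3.03−2.38) × (0.1718−0.1062) = 13.80×0.06561 = 0.9057 mol·L⁻¹.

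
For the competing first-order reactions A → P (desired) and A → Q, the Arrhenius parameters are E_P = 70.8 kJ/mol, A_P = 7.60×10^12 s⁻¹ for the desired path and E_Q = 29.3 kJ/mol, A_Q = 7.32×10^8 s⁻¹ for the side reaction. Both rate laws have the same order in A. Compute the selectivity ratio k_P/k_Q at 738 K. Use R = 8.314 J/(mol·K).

k_P/k_Q = (A_P/A_Q)·exp[−(E_P−E_Q)/(RT)] = (A_P/A_Q)·exp[(E_Q−E_P)/(RT)].
(E_Q−E_P)/(RT) = (29.3−70.8)×10³/(8.314×738) = -41500/6136 = -6.764.
k_P/k_Q = (7.60×10^12/7.32×10^8)·exp(-6.764) = 10383 × 0.001155 = 12.0.
Since E_P > E_Q, raising the temperature improves selectivity toward P.

12.0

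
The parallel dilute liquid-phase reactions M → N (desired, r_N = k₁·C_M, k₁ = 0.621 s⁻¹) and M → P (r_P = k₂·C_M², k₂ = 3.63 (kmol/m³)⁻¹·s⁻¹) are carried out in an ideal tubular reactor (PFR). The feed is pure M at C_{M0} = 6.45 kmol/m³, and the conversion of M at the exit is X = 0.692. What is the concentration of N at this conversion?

C_M = C_{M0}(1−X) = 1.987 kmol/m³.
Along a PFR/batch, dC_N/dC_M = −r_N/(r_N+r_P) = −k₁/(k₁+k₂·C_M).
Integrating from C_{M0} to C_M: C_N = (0.621/3.63)·ln[(0.621+3.63·6.45)/(0.621+3.63·1.99)] = 0.1711·ln(24.03/7.832) = 0.1918 kmol/m³.

0.192 kmol/m³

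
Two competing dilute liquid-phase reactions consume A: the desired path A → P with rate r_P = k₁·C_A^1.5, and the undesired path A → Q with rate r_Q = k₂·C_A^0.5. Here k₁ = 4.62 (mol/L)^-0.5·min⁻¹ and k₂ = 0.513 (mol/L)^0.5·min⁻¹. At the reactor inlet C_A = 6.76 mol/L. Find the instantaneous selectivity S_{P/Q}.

S_{P/Q} = r_P/r_Q = (k₁·C_A^1.5)/(k₂·C_A^0.5) = (k₁/k₂)·C_A.
= (4.62×6.760^1.5) / (0.513×6.760^0.5) = 81.20/1.334 = 60.9.
Since the desired path is higher order in A, keeping C_A high (PFR or concentrated feed) favours P.

60.9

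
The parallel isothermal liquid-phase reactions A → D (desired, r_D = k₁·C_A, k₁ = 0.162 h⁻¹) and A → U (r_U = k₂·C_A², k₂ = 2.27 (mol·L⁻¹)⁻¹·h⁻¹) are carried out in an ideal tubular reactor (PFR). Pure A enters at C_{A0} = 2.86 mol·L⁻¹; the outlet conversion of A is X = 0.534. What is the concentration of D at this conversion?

0.0525 mol·L⁻¹

C_A = C_{A0}(1−X) = 1.333 mol·L⁻¹.
Along a PFR/batch, dC_D/dC_A = −r_D/(r_D+r_U) = −k₁/(k₁+k₂·C_A).
Integrating from C_{A0} to C_A: C_D = (0.162/2.27)·ln[(0.162+2.27·2.86)/(0.162+2.27·1.33)] = 0.07137·ln(6.654/3.187) = 0.05253 mol·L⁻¹.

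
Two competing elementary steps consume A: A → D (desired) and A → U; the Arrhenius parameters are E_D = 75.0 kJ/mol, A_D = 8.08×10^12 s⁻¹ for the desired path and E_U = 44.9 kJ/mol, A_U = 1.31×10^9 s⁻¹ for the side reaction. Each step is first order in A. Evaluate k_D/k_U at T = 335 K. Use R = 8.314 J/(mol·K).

0.125

With equal orders, S_{D/U} = k_D/k_U = (A_D/A_U)·exp[(E_U−E_D)/(RT)].
(E_U−E_D)/(RT) = (44.9−75.0)×10³/(8.314×335) = -30100/2785 = -10.81.
k_D/k_U = (8.08×10^12/1.31×10^9)·exp(-10.81) = 6168 × 2.025×10^-5 = 0.125.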